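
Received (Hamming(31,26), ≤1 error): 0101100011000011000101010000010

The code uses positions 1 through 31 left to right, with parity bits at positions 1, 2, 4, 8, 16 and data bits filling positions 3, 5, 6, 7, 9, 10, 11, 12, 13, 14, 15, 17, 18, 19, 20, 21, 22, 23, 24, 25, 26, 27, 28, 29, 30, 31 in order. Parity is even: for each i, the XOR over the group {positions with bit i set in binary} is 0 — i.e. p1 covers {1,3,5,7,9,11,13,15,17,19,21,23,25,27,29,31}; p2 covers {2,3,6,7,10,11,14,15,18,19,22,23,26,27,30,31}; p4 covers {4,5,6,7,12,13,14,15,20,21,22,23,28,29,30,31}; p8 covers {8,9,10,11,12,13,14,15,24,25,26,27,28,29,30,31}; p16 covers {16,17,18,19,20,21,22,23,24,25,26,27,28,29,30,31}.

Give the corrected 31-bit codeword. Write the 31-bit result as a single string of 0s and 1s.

s1 (pos 1,3,5,7,9,11,13,15,17,19,21,23,25,27,29,31): 0⊕0⊕1⊕0⊕1⊕0⊕0⊕1⊕0⊕0⊕0⊕0⊕0⊕0⊕0⊕0 = 1
s2 (pos 2,3,6,7,10,11,14,15,18,19,22,23,26,27,30,31): 1⊕0⊕0⊕0⊕1⊕0⊕0⊕1⊕0⊕0⊕1⊕0⊕0⊕0⊕1⊕0 = 1
s4 (pos 4,5,6,7,12,13,14,15,20,21,22,23,28,29,30,31): 1⊕1⊕0⊕0⊕0⊕0⊕0⊕1⊕1⊕0⊕1⊕0⊕0⊕0⊕1⊕0 = 0
s8 (pos 8,9,10,11,12,13,14,15,24,25,26,27,28,29,30,31): 0⊕1⊕1⊕0⊕0⊕0⊕0⊕1⊕1⊕0⊕0⊕0⊕0⊕0⊕1⊕0 = 1
s16 (pos 16,17,18,19,20,21,22,23,24,25,26,27,28,29,30,31): 1⊕0⊕0⊕0⊕1⊕0⊕1⊕0⊕1⊕0⊕0⊕0⊕0⊕0⊕1⊕0 = 1
Syndrome s16…s1 = 11011 → error at position 27.
Flip position 27: 0101100011000011000101010000010 → 0101100011000011000101010010010

0101100011000011000101010010010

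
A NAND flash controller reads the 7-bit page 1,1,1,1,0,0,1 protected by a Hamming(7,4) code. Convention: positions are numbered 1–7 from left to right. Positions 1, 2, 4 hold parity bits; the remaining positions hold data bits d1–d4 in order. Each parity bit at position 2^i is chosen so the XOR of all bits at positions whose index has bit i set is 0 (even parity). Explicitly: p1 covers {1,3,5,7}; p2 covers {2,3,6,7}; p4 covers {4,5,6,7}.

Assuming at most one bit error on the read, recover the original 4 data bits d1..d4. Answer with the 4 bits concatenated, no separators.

s1 (pos 1,3,5,7): 1⊕1⊕0⊕1 = 1
s2 (pos 2,3,6,7): 1⊕1⊕0⊕1 = 1
s4 (pos 4,5,6,7): 1⊕0⊕0⊕1 = 0
Syndrome s4…s1 = 011 → error at position 3.
Flip position 3: 1111001 → 1101001
Read data bits from positions 3,5,6,7: 0001

0001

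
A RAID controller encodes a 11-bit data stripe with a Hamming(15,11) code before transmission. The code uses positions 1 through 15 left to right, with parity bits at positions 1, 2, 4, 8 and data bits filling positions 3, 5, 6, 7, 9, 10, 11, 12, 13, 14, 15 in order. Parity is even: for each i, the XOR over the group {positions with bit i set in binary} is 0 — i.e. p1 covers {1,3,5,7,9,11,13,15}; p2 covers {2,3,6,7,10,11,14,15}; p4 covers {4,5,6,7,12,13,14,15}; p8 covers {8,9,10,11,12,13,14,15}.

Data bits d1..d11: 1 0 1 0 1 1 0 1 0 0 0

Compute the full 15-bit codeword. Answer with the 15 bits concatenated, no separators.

Place data at non-parity positions: p1 p2 1 p4 0 1 0 p8 1 1 0 1 0 0 0
p1 (pos 1,3,5,7,9,11,13,15): XOR of data positions = 1⊕0⊕0⊕1⊕0⊕0⊕0 = 0
p2 (pos 2,3,6,7,10,11,14,15): XOR of data positions = 1⊕1⊕0⊕1⊕0⊕0⊕0 = 1
p4 (pos 4,5,6,7,12,13,14,15): XOR of data positions = 0⊕1⊕0⊕1⊕0⊕0⊕0 = 0
p8 (pos 8,9,10,11,12,13,14,15): XOR of data positions = 1⊕1⊕0⊕1⊕0⊕0⊕0 = 1
Codeword: 011001011101000

011001011101000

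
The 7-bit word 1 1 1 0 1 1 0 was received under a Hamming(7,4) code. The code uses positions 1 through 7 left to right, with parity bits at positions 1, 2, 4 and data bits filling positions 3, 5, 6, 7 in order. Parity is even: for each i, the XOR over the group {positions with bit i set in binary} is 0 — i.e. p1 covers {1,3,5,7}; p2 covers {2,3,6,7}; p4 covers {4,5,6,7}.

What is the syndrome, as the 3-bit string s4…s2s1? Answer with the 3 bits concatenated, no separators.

011

s1 (pos 1,3,5,7): 1⊕1⊕1⊕0 = 1
s2 (pos 2,3,6,7): 1⊕1⊕1⊕0 = 1
s4 (pos 4,5,6,7): 0⊕1⊕1⊕0 = 0
Syndrome s4…s1 = 011 → error at position 3.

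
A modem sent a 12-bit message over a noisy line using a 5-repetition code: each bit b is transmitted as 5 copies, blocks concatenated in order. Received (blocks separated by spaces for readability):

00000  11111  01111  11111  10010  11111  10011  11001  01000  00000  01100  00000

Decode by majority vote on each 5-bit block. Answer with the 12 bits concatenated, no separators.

011101110000

Block 1 (00000): 0 ones → 0
Block 2 (11111): 5 ones → 1
Block 3 (01111): 4 ones → 1
Block 4 (11111): 5 ones → 1
Block 5 (10010): 2 ones → 0
Block 6 (11111): 5 ones → 1
Block 7 (10011): 3 ones → 1
Block 8 (11001): 3 ones → 1
Block 9 (01000): 1 one → 0
Block 10 (00000): 0 ones → 0
Block 11 (01100): 2 ones → 0
Block 12 (00000): 0 ones → 0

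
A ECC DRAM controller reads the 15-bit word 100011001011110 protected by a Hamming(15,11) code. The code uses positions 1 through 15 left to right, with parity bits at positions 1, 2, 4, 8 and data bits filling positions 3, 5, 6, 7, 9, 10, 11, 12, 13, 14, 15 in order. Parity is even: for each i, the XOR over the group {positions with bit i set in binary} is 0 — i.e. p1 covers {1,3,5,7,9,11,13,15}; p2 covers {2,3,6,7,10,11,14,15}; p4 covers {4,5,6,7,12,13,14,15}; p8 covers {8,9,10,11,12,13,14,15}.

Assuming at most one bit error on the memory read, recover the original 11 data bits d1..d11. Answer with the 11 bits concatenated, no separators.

01101011111

s1 (pos 1,3,5,7,9,11,13,15): 1⊕0⊕1⊕0⊕1⊕1⊕1⊕0 = 1
s2 (pos 2,3,6,7,10,11,14,15): 0⊕0⊕1⊕0⊕0⊕1⊕1⊕0 = 1
s4 (pos 4,5,6,7,12,13,14,15): 0⊕1⊕1⊕0⊕1⊕1⊕1⊕0 = 1
s8 (pos 8,9,10,11,12,13,14,15): 0⊕1⊕0⊕1⊕1⊕1⊕1⊕0 = 1
Syndrome s8…s1 = 1111 → error at position 15.
Flip position 15: 100011001011110 → 100011001011111
Read data bits from positions 3,5,6,7,9,10,11,12,13,14,15: 01101011111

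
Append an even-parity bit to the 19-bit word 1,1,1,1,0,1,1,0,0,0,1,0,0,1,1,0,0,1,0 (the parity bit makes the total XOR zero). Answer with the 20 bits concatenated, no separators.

11110110001001100100

XOR of the 19 data bits: 1⊕1⊕1⊕1⊕0⊕1⊕1⊕0⊕0⊕0⊕1⊕0⊕0⊕1⊕1⊕0⊕0⊕1⊕0 = 0
Parity bit = 0 (so all 20 bits XOR to 0).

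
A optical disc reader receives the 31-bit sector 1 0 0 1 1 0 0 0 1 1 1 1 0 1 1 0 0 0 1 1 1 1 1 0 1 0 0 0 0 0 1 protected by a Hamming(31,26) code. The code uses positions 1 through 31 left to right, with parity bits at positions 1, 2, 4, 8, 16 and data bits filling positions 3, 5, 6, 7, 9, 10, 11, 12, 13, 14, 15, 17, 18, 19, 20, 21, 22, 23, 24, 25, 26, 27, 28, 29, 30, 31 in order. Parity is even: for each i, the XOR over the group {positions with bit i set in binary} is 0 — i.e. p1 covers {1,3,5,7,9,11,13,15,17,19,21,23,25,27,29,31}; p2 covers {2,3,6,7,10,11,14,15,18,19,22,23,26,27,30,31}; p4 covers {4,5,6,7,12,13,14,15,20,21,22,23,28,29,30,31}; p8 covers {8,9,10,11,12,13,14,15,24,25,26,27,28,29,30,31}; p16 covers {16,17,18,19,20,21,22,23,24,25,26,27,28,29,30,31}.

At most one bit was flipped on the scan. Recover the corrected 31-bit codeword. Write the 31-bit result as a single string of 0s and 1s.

1001100011110111001111101000001

s1 (pos 1,3,5,7,9,11,13,15,17,19,21,23,25,27,29,31): 1⊕0⊕1⊕0⊕1⊕1⊕0⊕1⊕0⊕1⊕1⊕1⊕1⊕0⊕0⊕1 = 0
s2 (pos 2,3,6,7,10,11,14,15,18,19,22,23,26,27,30,31): 0⊕0⊕0⊕0⊕1⊕1⊕1⊕1⊕0⊕1⊕1⊕1⊕0⊕0⊕0⊕1 = 0
s4 (pos 4,5,6,7,12,13,14,15,20,21,22,23,28,29,30,31): 1⊕1⊕0⊕0⊕1⊕0⊕1⊕1⊕1⊕1⊕1⊕1⊕0⊕0⊕0⊕1 = 0
s8 (pos 8,9,10,11,12,13,14,15,24,25,26,27,28,29,30,31): 0⊕1⊕1⊕1⊕1⊕0⊕1⊕1⊕0⊕1⊕0⊕0⊕0⊕0⊕0⊕1 = 0
s16 (pos 16,17,18,19,20,21,22,23,24,25,26,27,28,29,30,31): 0⊕0⊕0⊕1⊕1⊕1⊕1⊕1⊕0⊕1⊕0⊕0⊕0⊕0⊕0⊕1 = 1
Syndrome s16…s1 = 10000 → error at position 16.
Flip position 16: 1001100011110110001111101000001 → 1001100011110111001111101000001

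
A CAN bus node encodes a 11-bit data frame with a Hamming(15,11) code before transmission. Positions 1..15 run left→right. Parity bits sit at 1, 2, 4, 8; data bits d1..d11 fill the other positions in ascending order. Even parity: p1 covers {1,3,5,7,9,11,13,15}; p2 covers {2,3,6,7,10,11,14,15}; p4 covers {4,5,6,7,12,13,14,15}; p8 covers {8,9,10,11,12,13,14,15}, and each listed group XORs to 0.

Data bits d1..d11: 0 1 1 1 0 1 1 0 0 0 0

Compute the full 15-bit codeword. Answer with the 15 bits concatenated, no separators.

100111100110000

Place data at non-parity positions: p1 p2 0 p4 1 1 1 p8 0 1 1 0 0 0 0
p1 (pos 1,3,5,7,9,11,13,15): XOR of data positions = 0⊕1⊕1⊕0⊕1⊕0⊕0 = 1
p2 (pos 2,3,6,7,10,11,14,15): XOR of data positions = 0⊕1⊕1⊕1⊕1⊕0⊕0 = 0
p4 (pos 4,5,6,7,12,13,14,15): XOR of data positions = 1⊕1⊕1⊕0⊕0⊕0⊕0 = 1
p8 (pos 8,9,10,11,12,13,14,15): XOR of data positions = 0⊕1⊕1⊕0⊕0⊕0⊕0 = 0
Codeword: 100111100110000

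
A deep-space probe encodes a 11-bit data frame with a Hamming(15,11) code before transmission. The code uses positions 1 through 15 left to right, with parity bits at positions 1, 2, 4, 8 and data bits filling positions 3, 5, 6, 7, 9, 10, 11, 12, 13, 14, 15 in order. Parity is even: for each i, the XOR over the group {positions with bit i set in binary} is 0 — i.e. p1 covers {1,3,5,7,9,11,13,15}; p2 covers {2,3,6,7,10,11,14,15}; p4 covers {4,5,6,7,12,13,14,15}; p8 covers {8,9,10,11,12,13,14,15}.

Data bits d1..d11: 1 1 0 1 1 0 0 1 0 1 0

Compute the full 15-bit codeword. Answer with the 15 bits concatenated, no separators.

Place data at non-parity positions: p1 p2 1 p4 1 0 1 p8 1 0 0 1 0 1 0
p1 (pos 1,3,5,7,9,11,13,15): XOR of data positions = 1⊕1⊕1⊕1⊕0⊕0⊕0 = 0
p2 (pos 2,3,6,7,10,11,14,15): XOR of data positions = 1⊕0⊕1⊕0⊕0⊕1⊕0 = 1
p4 (pos 4,5,6,7,12,13,14,15): XOR of data positions = 1⊕0⊕1⊕1⊕0⊕1⊕0 = 0
p8 (pos 8,9,10,11,12,13,14,15): XOR of data positions = 1⊕0⊕0⊕1⊕0⊕1⊕0 = 1
Codeword: 011010111001010

011010111001010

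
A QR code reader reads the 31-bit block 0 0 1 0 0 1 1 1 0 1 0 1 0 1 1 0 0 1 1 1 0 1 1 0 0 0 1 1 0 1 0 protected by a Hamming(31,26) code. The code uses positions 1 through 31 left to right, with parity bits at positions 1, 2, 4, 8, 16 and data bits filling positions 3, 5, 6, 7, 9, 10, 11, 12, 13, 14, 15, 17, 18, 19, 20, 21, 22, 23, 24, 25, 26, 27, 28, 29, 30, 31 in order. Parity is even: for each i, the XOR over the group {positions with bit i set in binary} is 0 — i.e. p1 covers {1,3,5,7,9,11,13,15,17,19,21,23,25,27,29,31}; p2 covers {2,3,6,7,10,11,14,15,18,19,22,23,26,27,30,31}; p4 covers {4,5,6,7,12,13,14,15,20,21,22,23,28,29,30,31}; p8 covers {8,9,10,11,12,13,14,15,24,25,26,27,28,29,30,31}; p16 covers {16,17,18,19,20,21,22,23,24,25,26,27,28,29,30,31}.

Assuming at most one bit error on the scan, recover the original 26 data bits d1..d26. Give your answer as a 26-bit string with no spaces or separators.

10110101011011101100011010

s1 (pos 1,3,5,7,9,11,13,15,17,19,21,23,25,27,29,31): 0⊕1⊕0⊕1⊕0⊕0⊕0⊕1⊕0⊕1⊕0⊕1⊕0⊕1⊕0⊕0 = 0
s2 (pos 2,3,6,7,10,11,14,15,18,19,22,23,26,27,30,31): 0⊕1⊕1⊕1⊕1⊕0⊕1⊕1⊕1⊕1⊕1⊕1⊕0⊕1⊕1⊕0 = 0
s4 (pos 4,5,6,7,12,13,14,15,20,21,22,23,28,29,30,31): 0⊕0⊕1⊕1⊕1⊕0⊕1⊕1⊕1⊕0⊕1⊕1⊕1⊕0⊕1⊕0 = 0
s8 (pos 8,9,10,11,12,13,14,15,24,25,26,27,28,29,30,31): 1⊕0⊕1⊕0⊕1⊕0⊕1⊕1⊕0⊕0⊕0⊕1⊕1⊕0⊕1⊕0 = 0
s16 (pos 16,17,18,19,20,21,22,23,24,25,26,27,28,29,30,31): 0⊕0⊕1⊕1⊕1⊕0⊕1⊕1⊕0⊕0⊕0⊕1⊕1⊕0⊕1⊕0 = 0
Syndrome s16…s1 = 00000 → no error.
Read data bits from positions 3,5,6,7,9,10,11,12,13,14,15,17,18,19,20,21,22,23,24,25,26,27,28,29,30,31: 10110101011011101100011010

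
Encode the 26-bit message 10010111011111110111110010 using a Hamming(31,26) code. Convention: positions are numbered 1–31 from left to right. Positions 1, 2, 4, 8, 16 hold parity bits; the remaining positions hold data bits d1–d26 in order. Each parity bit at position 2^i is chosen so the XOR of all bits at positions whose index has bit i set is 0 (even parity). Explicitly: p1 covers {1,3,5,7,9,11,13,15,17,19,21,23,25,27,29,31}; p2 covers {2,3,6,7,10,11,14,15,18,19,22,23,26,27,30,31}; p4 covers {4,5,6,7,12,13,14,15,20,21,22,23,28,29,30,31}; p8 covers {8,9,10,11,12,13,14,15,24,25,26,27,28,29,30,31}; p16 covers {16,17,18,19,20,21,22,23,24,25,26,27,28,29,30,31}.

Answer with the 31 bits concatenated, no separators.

0010001001110111111110111110010

Place data at non-parity positions: p1 p2 1 p4 0 0 1 p8 0 1 1 1 0 1 1 p16 1 1 1 1 1 0 1 1 1 1 1 0 0 1 0
p1 (pos 1,3,5,7,9,11,13,15,17,19,21,23,25,27,29,31): XOR of data positions = 1⊕0⊕1⊕0⊕1⊕0⊕1⊕1⊕1⊕1⊕1⊕1⊕1⊕0⊕0 = 0
p2 (pos 2,3,6,7,10,11,14,15,18,19,22,23,26,27,30,31): XOR of data positions = 1⊕0⊕1⊕1⊕1⊕1⊕1⊕1⊕1⊕0⊕1⊕1⊕1⊕1⊕0 = 0
p4 (pos 4,5,6,7,12,13,14,15,20,21,22,23,28,29,30,31): XOR of data positions = 0⊕0⊕1⊕1⊕0⊕1⊕1⊕1⊕1⊕0⊕1⊕0⊕0⊕1⊕0 = 0
p8 (pos 8,9,10,11,12,13,14,15,24,25,26,27,28,29,30,31): XOR of data positions = 0⊕1⊕1⊕1⊕0⊕1⊕1⊕1⊕1⊕1⊕1⊕0⊕0⊕1⊕0 = 0
p16 (pos 16,17,18,19,20,21,22,23,24,25,26,27,28,29,30,31): XOR of data positions = 1⊕1⊕1⊕1⊕1⊕0⊕1⊕1⊕1⊕1⊕1⊕0⊕0⊕1⊕0 = 1
Codeword: 0010001001110111111110111110010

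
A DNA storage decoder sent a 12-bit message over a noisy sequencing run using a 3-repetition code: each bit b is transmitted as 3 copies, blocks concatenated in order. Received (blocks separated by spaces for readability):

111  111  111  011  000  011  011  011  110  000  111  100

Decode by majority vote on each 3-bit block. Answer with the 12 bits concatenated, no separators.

Block 1 (111): 3 ones → 1
Block 2 (111): 3 ones → 1
Block 3 (111): 3 ones → 1
Block 4 (011): 2 ones → 1
Block 5 (000): 0 ones → 0
Block 6 (011): 2 ones → 1
Block 7 (011): 2 ones → 1
Block 8 (011): 2 ones → 1
Block 9 (110): 2 ones → 1
Block 10 (000): 0 ones → 0
Block 11 (111): 3 ones → 1
Block 12 (100): 1 one → 0

111101111010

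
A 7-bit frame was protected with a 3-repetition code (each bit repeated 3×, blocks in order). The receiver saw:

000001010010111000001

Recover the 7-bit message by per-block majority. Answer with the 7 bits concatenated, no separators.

0000100

Block 1 (000): 0 ones → 0
Block 2 (001): 1 one → 0
Block 3 (010): 1 one → 0
Block 4 (010): 1 one → 0
Block 5 (111): 3 ones → 1
Block 6 (000): 0 ones → 0
Block 7 (001): 1 one → 0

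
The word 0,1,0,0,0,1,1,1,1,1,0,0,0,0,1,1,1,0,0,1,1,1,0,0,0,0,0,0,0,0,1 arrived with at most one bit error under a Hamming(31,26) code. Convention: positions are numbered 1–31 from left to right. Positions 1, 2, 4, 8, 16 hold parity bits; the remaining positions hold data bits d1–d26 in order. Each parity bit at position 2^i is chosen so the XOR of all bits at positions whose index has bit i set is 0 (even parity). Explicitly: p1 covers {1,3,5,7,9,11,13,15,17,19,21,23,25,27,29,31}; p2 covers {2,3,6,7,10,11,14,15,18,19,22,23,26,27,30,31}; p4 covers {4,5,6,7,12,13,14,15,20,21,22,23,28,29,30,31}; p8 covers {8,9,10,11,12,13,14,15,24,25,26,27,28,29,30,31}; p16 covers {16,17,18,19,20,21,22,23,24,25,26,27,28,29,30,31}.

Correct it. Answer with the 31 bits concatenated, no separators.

s1 (pos 1,3,5,7,9,11,13,15,17,19,21,23,25,27,29,31): 0⊕0⊕0⊕1⊕1⊕0⊕0⊕1⊕1⊕0⊕1⊕0⊕0⊕0⊕0⊕1 = 0
s2 (pos 2,3,6,7,10,11,14,15,18,19,22,23,26,27,30,31): 1⊕0⊕1⊕1⊕1⊕0⊕0⊕1⊕0⊕0⊕1⊕0⊕0⊕0⊕0⊕1 = 1
s4 (pos 4,5,6,7,12,13,14,15,20,21,22,23,28,29,30,31): 0⊕0⊕1⊕1⊕0⊕0⊕0⊕1⊕1⊕1⊕1⊕0⊕0⊕0⊕0⊕1 = 1
s8 (pos 8,9,10,11,12,13,14,15,24,25,26,27,28,29,30,31): 1⊕1⊕1⊕0⊕0⊕0⊕0⊕1⊕0⊕0⊕0⊕0⊕0⊕0⊕0⊕1 = 1
s16 (pos 16,17,18,19,20,21,22,23,24,25,26,27,28,29,30,31): 1⊕1⊕0⊕0⊕1⊕1⊕1⊕0⊕0⊕0⊕0⊕0⊕0⊕0⊕0⊕1 = 0
Syndrome s16…s1 = 01110 → error at position 14.
Flip position 14: 0100011111000011100111000000001 → 0100011111000111100111000000001

0100011111000111100111000000001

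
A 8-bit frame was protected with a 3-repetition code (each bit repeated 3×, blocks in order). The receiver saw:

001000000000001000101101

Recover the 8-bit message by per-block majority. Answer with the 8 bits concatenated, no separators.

00000011

Block 1 (001): 1 one → 0
Block 2 (000): 0 ones → 0
Block 3 (000): 0 ones → 0
Block 4 (000): 0 ones → 0
Block 5 (001): 1 one → 0
Block 6 (000): 0 ones → 0
Block 7 (101): 2 ones → 1
Block 8 (101): 2 ones → 1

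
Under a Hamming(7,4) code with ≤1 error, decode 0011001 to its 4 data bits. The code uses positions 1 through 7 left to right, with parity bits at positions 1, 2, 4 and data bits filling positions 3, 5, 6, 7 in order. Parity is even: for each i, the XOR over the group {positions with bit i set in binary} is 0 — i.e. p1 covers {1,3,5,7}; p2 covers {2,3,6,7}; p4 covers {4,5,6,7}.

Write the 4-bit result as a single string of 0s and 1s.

1001

s1 (pos 1,3,5,7): 0⊕1⊕0⊕1 = 0
s2 (pos 2,3,6,7): 0⊕1⊕0⊕1 = 0
s4 (pos 4,5,6,7): 1⊕0⊕0⊕1 = 0
Syndrome s4…s1 = 000 → no error.
Read data bits from positions 3,5,6,7: 1001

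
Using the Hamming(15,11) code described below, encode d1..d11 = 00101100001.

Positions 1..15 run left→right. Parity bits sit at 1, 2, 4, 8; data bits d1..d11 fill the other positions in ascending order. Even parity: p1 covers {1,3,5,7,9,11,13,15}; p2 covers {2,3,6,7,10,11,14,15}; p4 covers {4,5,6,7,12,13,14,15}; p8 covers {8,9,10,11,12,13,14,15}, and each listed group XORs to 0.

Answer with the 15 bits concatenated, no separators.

Place data at non-parity positions: p1 p2 0 p4 0 1 0 p8 1 1 0 0 0 0 1
p1 (pos 1,3,5,7,9,11,13,15): XOR of data positions = 0⊕0⊕0⊕1⊕0⊕0⊕1 = 0
p2 (pos 2,3,6,7,10,11,14,15): XOR of data positions = 0⊕1⊕0⊕1⊕0⊕0⊕1 = 1
p4 (pos 4,5,6,7,12,13,14,15): XOR of data positions = 0⊕1⊕0⊕0⊕0⊕0⊕1 = 0
p8 (pos 8,9,10,11,12,13,14,15): XOR of data positions = 1⊕1⊕0⊕0⊕0⊕0⊕1 = 1
Codeword: 010001011100001

010001011100001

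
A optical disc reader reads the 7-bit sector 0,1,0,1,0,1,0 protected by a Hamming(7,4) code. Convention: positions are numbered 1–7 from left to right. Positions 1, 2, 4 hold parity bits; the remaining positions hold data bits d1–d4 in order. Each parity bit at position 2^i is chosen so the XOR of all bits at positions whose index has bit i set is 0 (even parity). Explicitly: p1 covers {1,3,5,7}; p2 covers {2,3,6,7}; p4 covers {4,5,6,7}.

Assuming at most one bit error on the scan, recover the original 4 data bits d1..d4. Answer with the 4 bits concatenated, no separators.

s1 (pos 1,3,5,7): 0⊕0⊕0⊕0 = 0
s2 (pos 2,3,6,7): 1⊕0⊕1⊕0 = 0
s4 (pos 4,5,6,7): 1⊕0⊕1⊕0 = 0
Syndrome s4…s1 = 000 → no error.
Read data bits from positions 3,5,6,7: 0010

0010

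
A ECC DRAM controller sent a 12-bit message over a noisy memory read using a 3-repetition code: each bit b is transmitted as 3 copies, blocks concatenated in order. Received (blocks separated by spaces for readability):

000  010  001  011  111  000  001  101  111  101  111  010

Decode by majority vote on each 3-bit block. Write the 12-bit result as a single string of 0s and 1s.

Block 1 (000): 0 ones → 0
Block 2 (010): 1 one → 0
Block 3 (001): 1 one → 0
Block 4 (011): 2 ones → 1
Block 5 (111): 3 ones → 1
Block 6 (000): 0 ones → 0
Block 7 (001): 1 one → 0
Block 8 (101): 2 ones → 1
Block 9 (111): 3 ones → 1
Block 10 (101): 2 ones → 1
Block 11 (111): 3 ones → 1
Block 12 (010): 1 one → 0

000110011110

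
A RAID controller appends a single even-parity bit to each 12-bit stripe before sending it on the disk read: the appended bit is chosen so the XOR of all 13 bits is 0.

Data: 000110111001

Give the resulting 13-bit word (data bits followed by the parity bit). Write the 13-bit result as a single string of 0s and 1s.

XOR of the 12 data bits: 0⊕0⊕0⊕1⊕1⊕0⊕1⊕1⊕1⊕0⊕0⊕1 = 0
Parity bit = 0 (so all 13 bits XOR to 0).

0001101110010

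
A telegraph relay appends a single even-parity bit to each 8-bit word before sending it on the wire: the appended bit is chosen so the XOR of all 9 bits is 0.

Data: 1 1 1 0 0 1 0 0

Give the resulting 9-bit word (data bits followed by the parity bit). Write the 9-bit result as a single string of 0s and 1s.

XOR of the 8 data bits: 1⊕1⊕1⊕0⊕0⊕1⊕0⊕0 = 0
Parity bit = 0 (so all 9 bits XOR to 0).

111001000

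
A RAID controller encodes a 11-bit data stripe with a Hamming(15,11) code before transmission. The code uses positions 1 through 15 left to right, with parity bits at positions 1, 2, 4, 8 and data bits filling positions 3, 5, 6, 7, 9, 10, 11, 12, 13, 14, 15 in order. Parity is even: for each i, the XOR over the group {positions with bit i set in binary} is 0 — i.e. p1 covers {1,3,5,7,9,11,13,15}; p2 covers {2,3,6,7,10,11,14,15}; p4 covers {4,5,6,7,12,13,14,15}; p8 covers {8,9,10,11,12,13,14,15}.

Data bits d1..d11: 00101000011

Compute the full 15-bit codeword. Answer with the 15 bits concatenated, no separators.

010101011000011

Place data at non-parity positions: p1 p2 0 p4 0 1 0 p8 1 0 0 0 0 1 1
p1 (pos 1,3,5,7,9,11,13,15): XOR of data positions = 0⊕0⊕0⊕1⊕0⊕0⊕1 = 0
p2 (pos 2,3,6,7,10,11,14,15): XOR of data positions = 0⊕1⊕0⊕0⊕0⊕1⊕1 = 1
p4 (pos 4,5,6,7,12,13,14,15): XOR of data positions = 0⊕1⊕0⊕0⊕0⊕1⊕1 = 1
p8 (pos 8,9,10,11,12,13,14,15): XOR of data positions = 1⊕0⊕0⊕0⊕0⊕1⊕1 = 1
Codeword: 010101011000011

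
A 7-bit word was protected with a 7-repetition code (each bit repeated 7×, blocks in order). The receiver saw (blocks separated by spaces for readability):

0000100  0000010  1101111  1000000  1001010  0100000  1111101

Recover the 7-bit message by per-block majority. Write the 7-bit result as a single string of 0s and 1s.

0010001

Block 1 (0000100): 1 one → 0
Block 2 (0000010): 1 one → 0
Block 3 (1101111): 6 ones → 1
Block 4 (1000000): 1 one → 0
Block 5 (1001010): 3 ones → 0
Block 6 (0100000): 1 one → 0
Block 7 (1111101): 6 ones → 1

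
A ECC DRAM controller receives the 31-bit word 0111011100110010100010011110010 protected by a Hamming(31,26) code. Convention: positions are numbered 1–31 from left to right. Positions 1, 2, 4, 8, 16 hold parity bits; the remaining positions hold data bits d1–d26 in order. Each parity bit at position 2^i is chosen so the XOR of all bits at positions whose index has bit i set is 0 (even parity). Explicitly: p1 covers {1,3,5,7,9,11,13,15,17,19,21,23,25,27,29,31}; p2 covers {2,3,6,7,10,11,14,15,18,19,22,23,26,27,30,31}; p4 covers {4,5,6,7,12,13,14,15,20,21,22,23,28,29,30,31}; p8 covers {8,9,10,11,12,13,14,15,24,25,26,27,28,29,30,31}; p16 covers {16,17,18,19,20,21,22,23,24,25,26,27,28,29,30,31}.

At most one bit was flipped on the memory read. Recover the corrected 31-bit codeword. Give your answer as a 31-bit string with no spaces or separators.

0111011100110010100010011110000

s1 (pos 1,3,5,7,9,11,13,15,17,19,21,23,25,27,29,31): 0⊕1⊕0⊕1⊕0⊕1⊕0⊕1⊕1⊕0⊕1⊕0⊕1⊕1⊕0⊕0 = 0
s2 (pos 2,3,6,7,10,11,14,15,18,19,22,23,26,27,30,31): 1⊕1⊕1⊕1⊕0⊕1⊕0⊕1⊕0⊕0⊕0⊕0⊕1⊕1⊕1⊕0 = 1
s4 (pos 4,5,6,7,12,13,14,15,20,21,22,23,28,29,30,31): 1⊕0⊕1⊕1⊕1⊕0⊕0⊕1⊕0⊕1⊕0⊕0⊕0⊕0⊕1⊕0 = 1
s8 (pos 8,9,10,11,12,13,14,15,24,25,26,27,28,29,30,31): 1⊕0⊕0⊕1⊕1⊕0⊕0⊕1⊕1⊕1⊕1⊕1⊕0⊕0⊕1⊕0 = 1
s16 (pos 16,17,18,19,20,21,22,23,24,25,26,27,28,29,30,31): 0⊕1⊕0⊕0⊕0⊕1⊕0⊕0⊕1⊕1⊕1⊕1⊕0⊕0⊕1⊕0 = 1
Syndrome s16…s1 = 11110 → error at position 30.
Flip position 30: 0111011100110010100010011110010 → 0111011100110010100010011110000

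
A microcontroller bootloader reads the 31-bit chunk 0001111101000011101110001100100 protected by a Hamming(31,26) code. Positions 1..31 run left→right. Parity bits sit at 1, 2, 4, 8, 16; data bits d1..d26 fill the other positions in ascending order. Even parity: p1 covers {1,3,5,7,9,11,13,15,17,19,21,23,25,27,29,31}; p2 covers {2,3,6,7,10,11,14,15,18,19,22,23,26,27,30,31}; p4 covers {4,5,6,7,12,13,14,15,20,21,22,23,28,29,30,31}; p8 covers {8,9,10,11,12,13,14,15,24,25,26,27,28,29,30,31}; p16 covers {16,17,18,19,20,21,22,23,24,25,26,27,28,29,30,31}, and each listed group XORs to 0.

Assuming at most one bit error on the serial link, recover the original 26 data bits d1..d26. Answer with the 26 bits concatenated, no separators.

s1 (pos 1,3,5,7,9,11,13,15,17,19,21,23,25,27,29,31): 0⊕0⊕1⊕1⊕0⊕0⊕0⊕1⊕1⊕1⊕1⊕0⊕1⊕0⊕1⊕0 = 0
s2 (pos 2,3,6,7,10,11,14,15,18,19,22,23,26,27,30,31): 0⊕0⊕1⊕1⊕1⊕0⊕0⊕1⊕0⊕1⊕0⊕0⊕1⊕0⊕0⊕0 = 0
s4 (pos 4,5,6,7,12,13,14,15,20,21,22,23,28,29,30,31): 1⊕1⊕1⊕1⊕0⊕0⊕0⊕1⊕1⊕1⊕0⊕0⊕0⊕1⊕0⊕0 = 0
s8 (pos 8,9,10,11,12,13,14,15,24,25,26,27,28,29,30,31): 1⊕0⊕1⊕0⊕0⊕0⊕0⊕1⊕0⊕1⊕1⊕0⊕0⊕1⊕0⊕0 = 0
s16 (pos 16,17,18,19,20,21,22,23,24,25,26,27,28,29,30,31): 1⊕1⊕0⊕1⊕1⊕1⊕0⊕0⊕0⊕1⊕1⊕0⊕0⊕1⊕0⊕0 = 0
Syndrome s16…s1 = 00000 → no error.
Read data bits from positions 3,5,6,7,9,10,11,12,13,14,15,17,18,19,20,21,22,23,24,25,26,27,28,29,30,31: 01110100001101110001100100

01110100001101110001100100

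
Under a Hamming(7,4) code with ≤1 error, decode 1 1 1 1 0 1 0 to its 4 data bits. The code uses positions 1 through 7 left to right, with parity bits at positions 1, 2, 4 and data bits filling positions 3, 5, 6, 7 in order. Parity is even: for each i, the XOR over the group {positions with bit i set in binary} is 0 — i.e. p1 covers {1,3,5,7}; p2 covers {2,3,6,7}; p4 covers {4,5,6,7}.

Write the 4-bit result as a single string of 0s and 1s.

1010

s1 (pos 1,3,5,7): 1⊕1⊕0⊕0 = 0
s2 (pos 2,3,6,7): 1⊕1⊕1⊕0 = 1
s4 (pos 4,5,6,7): 1⊕0⊕1⊕0 = 0
Syndrome s4…s1 = 010 → error at position 2.
Flip position 2: 1111010 → 1011010
Read data bits from positions 3,5,6,7: 1010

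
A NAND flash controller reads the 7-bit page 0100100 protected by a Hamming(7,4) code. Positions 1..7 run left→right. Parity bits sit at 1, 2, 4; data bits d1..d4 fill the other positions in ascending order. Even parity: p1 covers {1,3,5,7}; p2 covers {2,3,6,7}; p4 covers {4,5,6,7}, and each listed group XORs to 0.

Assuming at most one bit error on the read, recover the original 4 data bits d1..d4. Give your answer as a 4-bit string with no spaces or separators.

s1 (pos 1,3,5,7): 0⊕0⊕1⊕0 = 1
s2 (pos 2,3,6,7): 1⊕0⊕0⊕0 = 1
s4 (pos 4,5,6,7): 0⊕1⊕0⊕0 = 1
Syndrome s4…s1 = 111 → error at position 7.
Flip position 7: 0100100 → 0100101
Read data bits from positions 3,5,6,7: 0101

0101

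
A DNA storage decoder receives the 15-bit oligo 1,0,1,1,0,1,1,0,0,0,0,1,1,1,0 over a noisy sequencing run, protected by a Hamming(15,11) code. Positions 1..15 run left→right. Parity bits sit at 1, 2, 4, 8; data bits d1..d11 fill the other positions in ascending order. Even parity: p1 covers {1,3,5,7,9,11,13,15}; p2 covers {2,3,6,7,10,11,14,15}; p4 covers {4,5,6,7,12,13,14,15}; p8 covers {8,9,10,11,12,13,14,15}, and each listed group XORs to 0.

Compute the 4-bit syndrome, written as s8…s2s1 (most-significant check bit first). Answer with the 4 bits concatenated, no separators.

s1 (pos 1,3,5,7,9,11,13,15): 1⊕1⊕0⊕1⊕0⊕0⊕1⊕0 = 0
s2 (pos 2,3,6,7,10,11,14,15): 0⊕1⊕1⊕1⊕0⊕0⊕1⊕0 = 0
s4 (pos 4,5,6,7,12,13,14,15): 1⊕0⊕1⊕1⊕1⊕1⊕1⊕0 = 0
s8 (pos 8,9,10,11,12,13,14,15): 0⊕0⊕0⊕0⊕1⊕1⊕1⊕0 = 1
Syndrome s8…s1 = 1000 → error at position 8.

1000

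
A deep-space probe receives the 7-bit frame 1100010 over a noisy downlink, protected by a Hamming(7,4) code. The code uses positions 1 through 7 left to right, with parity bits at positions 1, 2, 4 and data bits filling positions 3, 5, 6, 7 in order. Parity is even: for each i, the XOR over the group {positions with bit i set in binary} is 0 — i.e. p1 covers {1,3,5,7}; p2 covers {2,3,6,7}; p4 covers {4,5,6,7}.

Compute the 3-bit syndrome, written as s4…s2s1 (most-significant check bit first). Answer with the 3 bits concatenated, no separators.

101

s1 (pos 1,3,5,7): 1⊕0⊕0⊕0 = 1
s2 (pos 2,3,6,7): 1⊕0⊕1⊕0 = 0
s4 (pos 4,5,6,7): 0⊕0⊕1⊕0 = 1
Syndrome s4…s1 = 101 → error at position 5.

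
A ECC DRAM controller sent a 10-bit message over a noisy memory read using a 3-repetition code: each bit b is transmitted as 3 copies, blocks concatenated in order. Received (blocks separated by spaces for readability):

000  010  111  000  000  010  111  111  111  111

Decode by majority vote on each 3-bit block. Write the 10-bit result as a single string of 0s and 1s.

Block 1 (000): 0 ones → 0
Block 2 (010): 1 one → 0
Block 3 (111): 3 ones → 1
Block 4 (000): 0 ones → 0
Block 5 (000): 0 ones → 0
Block 6 (010): 1 one → 0
Block 7 (111): 3 ones → 1
Block 8 (111): 3 ones → 1
Block 9 (111): 3 ones → 1
Block 10 (111): 3 ones → 1

0010001111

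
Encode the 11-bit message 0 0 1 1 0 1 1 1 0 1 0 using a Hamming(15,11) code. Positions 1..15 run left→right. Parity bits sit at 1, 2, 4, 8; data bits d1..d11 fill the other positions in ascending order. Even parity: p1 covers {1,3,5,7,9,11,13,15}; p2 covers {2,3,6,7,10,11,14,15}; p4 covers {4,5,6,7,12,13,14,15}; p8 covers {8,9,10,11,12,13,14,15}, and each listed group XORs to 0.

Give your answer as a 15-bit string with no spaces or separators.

010001100111010

Place data at non-parity positions: p1 p2 0 p4 0 1 1 p8 0 1 1 1 0 1 0
p1 (pos 1,3,5,7,9,11,13,15): XOR of data positions = 0⊕0⊕1⊕0⊕1⊕0⊕0 = 0
p2 (pos 2,3,6,7,10,11,14,15): XOR of data positions = 0⊕1⊕1⊕1⊕1⊕1⊕0 = 1
p4 (pos 4,5,6,7,12,13,14,15): XOR of data positions = 0⊕1⊕1⊕1⊕0⊕1⊕0 = 0
p8 (pos 8,9,10,11,12,13,14,15): XOR of data positions = 0⊕1⊕1⊕1⊕0⊕1⊕0 = 0
Codeword: 010001100111010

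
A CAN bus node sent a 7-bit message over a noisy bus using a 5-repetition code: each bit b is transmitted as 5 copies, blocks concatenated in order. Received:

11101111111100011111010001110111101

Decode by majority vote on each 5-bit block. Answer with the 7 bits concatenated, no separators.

1101011

Block 1 (11101): 4 ones → 1
Block 2 (11111): 5 ones → 1
Block 3 (11000): 2 ones → 0
Block 4 (11111): 5 ones → 1
Block 5 (01000): 1 one → 0
Block 6 (11101): 4 ones → 1
Block 7 (11101): 4 ones → 1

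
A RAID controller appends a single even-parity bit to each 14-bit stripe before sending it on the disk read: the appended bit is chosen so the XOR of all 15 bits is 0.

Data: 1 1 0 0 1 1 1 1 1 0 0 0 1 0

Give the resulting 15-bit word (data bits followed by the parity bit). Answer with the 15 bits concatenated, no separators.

XOR of the 14 data bits: 1⊕1⊕0⊕0⊕1⊕1⊕1⊕1⊕1⊕0⊕0⊕0⊕1⊕0 = 0
Parity bit = 0 (so all 15 bits XOR to 0).

110011111000100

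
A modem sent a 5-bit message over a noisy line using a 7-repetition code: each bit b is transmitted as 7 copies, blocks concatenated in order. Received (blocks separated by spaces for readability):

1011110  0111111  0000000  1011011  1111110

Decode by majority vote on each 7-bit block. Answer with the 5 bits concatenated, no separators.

11011

Block 1 (1011110): 5 ones → 1
Block 2 (0111111): 6 ones → 1
Block 3 (0000000): 0 ones → 0
Block 4 (1011011): 5 ones → 1
Block 5 (1111110): 6 ones → 1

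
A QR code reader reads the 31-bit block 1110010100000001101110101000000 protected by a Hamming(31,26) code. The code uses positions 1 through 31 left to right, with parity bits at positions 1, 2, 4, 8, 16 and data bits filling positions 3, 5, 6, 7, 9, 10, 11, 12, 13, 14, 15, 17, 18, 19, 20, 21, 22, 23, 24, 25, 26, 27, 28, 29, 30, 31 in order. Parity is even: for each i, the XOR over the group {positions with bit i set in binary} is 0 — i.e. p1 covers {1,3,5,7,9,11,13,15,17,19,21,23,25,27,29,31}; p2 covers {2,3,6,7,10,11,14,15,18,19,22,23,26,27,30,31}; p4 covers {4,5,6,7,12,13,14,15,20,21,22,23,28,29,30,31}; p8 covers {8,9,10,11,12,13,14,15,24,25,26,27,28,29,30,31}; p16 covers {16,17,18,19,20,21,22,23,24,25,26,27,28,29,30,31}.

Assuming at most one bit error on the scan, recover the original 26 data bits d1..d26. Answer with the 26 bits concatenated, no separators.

10100000000100110101000000

s1 (pos 1,3,5,7,9,11,13,15,17,19,21,23,25,27,29,31): 1⊕1⊕0⊕0⊕0⊕0⊕0⊕0⊕1⊕1⊕1⊕1⊕1⊕0⊕0⊕0 = 1
s2 (pos 2,3,6,7,10,11,14,15,18,19,22,23,26,27,30,31): 1⊕1⊕1⊕0⊕0⊕0⊕0⊕0⊕0⊕1⊕0⊕1⊕0⊕0⊕0⊕0 = 1
s4 (pos 4,5,6,7,12,13,14,15,20,21,22,23,28,29,30,31): 0⊕0⊕1⊕0⊕0⊕0⊕0⊕0⊕1⊕1⊕0⊕1⊕0⊕0⊕0⊕0 = 0
s8 (pos 8,9,10,11,12,13,14,15,24,25,26,27,28,29,30,31): 1⊕0⊕0⊕0⊕0⊕0⊕0⊕0⊕0⊕1⊕0⊕0⊕0⊕0⊕0⊕0 = 0
s16 (pos 16,17,18,19,20,21,22,23,24,25,26,27,28,29,30,31): 1⊕1⊕0⊕1⊕1⊕1⊕0⊕1⊕0⊕1⊕0⊕0⊕0⊕0⊕0⊕0 = 1
Syndrome s16…s1 = 10011 → error at position 19.
Flip position 19: 1110010100000001101110101000000 → 1110010100000001100110101000000
Read data bits from positions 3,5,6,7,9,10,11,12,13,14,15,17,18,19,20,21,22,23,24,25,26,27,28,29,30,31: 10100000000100110101000000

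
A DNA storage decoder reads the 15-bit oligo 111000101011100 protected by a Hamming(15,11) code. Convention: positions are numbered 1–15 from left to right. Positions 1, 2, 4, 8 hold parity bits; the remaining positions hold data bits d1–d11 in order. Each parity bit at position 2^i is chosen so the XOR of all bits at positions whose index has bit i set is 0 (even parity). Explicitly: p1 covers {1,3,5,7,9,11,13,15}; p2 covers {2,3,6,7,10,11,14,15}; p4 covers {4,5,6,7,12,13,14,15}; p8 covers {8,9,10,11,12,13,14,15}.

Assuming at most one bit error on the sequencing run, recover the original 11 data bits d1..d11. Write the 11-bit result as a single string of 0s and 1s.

s1 (pos 1,3,5,7,9,11,13,15): 1⊕1⊕0⊕1⊕1⊕1⊕1⊕0 = 0
s2 (pos 2,3,6,7,10,11,14,15): 1⊕1⊕0⊕1⊕0⊕1⊕0⊕0 = 0
s4 (pos 4,5,6,7,12,13,14,15): 0⊕0⊕0⊕1⊕1⊕1⊕0⊕0 = 1
s8 (pos 8,9,10,11,12,13,14,15): 0⊕1⊕0⊕1⊕1⊕1⊕0⊕0 = 0
Syndrome s8…s1 = 0100 → error at position 4.
Flip position 4: 111000101011100 → 111100101011100
Read data bits from positions 3,5,6,7,9,10,11,12,13,14,15: 10011011100

10011011100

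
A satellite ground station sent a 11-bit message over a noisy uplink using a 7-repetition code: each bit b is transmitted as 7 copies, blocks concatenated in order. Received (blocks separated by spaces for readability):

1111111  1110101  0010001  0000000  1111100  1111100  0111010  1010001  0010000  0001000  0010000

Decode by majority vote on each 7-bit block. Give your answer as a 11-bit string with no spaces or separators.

Block 1 (1111111): 7 ones → 1
Block 2 (1110101): 5 ones → 1
Block 3 (0010001): 2 ones → 0
Block 4 (0000000): 0 ones → 0
Block 5 (1111100): 5 ones → 1
Block 6 (1111100): 5 ones → 1
Block 7 (0111010): 4 ones → 1
Block 8 (1010001): 3 ones → 0
Block 9 (0010000): 1 one → 0
Block 10 (0001000): 1 one → 0
Block 11 (0010000): 1 one → 0

11001110000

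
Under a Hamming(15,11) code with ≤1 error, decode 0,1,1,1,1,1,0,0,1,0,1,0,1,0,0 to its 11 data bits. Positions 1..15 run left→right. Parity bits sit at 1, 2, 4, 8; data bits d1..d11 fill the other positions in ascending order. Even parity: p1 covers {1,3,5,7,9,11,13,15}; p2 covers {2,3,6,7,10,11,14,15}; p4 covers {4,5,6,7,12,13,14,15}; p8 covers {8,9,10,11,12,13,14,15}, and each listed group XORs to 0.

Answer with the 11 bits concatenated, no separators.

s1 (pos 1,3,5,7,9,11,13,15): 0⊕1⊕1⊕0⊕1⊕1⊕1⊕0 = 1
s2 (pos 2,3,6,7,10,11,14,15): 1⊕1⊕1⊕0⊕0⊕1⊕0⊕0 = 0
s4 (pos 4,5,6,7,12,13,14,15): 1⊕1⊕1⊕0⊕0⊕1⊕0⊕0 = 0
s8 (pos 8,9,10,11,12,13,14,15): 0⊕1⊕0⊕1⊕0⊕1⊕0⊕0 = 1
Syndrome s8…s1 = 1001 → error at position 9.
Flip position 9: 011111001010100 → 011111000010100
Read data bits from positions 3,5,6,7,9,10,11,12,13,14,15: 11100010100

11100010100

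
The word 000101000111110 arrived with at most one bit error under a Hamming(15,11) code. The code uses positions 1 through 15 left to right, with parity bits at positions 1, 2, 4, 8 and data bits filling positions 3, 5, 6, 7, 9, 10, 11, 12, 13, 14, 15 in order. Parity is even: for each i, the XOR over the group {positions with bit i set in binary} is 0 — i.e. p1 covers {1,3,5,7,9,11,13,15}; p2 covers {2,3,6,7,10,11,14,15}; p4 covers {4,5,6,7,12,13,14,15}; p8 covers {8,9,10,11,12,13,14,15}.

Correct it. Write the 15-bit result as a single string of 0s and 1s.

000101000110110

s1 (pos 1,3,5,7,9,11,13,15): 0⊕0⊕0⊕0⊕0⊕1⊕1⊕0 = 0
s2 (pos 2,3,6,7,10,11,14,15): 0⊕0⊕1⊕0⊕1⊕1⊕1⊕0 = 0
s4 (pos 4,5,6,7,12,13,14,15): 1⊕0⊕1⊕0⊕1⊕1⊕1⊕0 = 1
s8 (pos 8,9,10,11,12,13,14,15): 0⊕0⊕1⊕1⊕1⊕1⊕1⊕0 = 1
Syndrome s8…s1 = 1100 → error at position 12.
Flip position 12: 000101000111110 → 000101000110110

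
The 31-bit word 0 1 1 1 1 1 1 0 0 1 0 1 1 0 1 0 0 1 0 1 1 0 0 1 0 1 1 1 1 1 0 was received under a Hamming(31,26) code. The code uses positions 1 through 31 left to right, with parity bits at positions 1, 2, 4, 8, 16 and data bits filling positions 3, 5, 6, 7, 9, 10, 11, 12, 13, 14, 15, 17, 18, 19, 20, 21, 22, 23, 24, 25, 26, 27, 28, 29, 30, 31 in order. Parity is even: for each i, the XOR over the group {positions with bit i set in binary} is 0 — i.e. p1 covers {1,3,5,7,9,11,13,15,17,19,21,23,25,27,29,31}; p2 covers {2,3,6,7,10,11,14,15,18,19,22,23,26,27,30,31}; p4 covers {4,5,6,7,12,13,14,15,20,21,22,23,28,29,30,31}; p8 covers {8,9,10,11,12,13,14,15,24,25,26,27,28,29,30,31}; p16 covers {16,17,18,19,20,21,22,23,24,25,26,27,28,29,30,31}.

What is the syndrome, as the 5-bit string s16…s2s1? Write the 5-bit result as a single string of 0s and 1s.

10000

s1 (pos 1,3,5,7,9,11,13,15,17,19,21,23,25,27,29,31): 0⊕1⊕1⊕1⊕0⊕0⊕1⊕1⊕0⊕0⊕1⊕0⊕0⊕1⊕1⊕0 = 0
s2 (pos 2,3,6,7,10,11,14,15,18,19,22,23,26,27,30,31): 1⊕1⊕1⊕1⊕1⊕0⊕0⊕1⊕1⊕0⊕0⊕0⊕1⊕1⊕1⊕0 = 0
s4 (pos 4,5,6,7,12,13,14,15,20,21,22,23,28,29,30,31): 1⊕1⊕1⊕1⊕1⊕1⊕0⊕1⊕1⊕1⊕0⊕0⊕1⊕1⊕1⊕0 = 0
s8 (pos 8,9,10,11,12,13,14,15,24,25,26,27,28,29,30,31): 0⊕0⊕1⊕0⊕1⊕1⊕0⊕1⊕1⊕0⊕1⊕1⊕1⊕1⊕1⊕0 = 0
s16 (pos 16,17,18,19,20,21,22,23,24,25,26,27,28,29,30,31): 0⊕0⊕1⊕0⊕1⊕1⊕0⊕0⊕1⊕0⊕1⊕1⊕1⊕1⊕1⊕0 = 1
Syndrome s16…s1 = 10000 → error at position 16.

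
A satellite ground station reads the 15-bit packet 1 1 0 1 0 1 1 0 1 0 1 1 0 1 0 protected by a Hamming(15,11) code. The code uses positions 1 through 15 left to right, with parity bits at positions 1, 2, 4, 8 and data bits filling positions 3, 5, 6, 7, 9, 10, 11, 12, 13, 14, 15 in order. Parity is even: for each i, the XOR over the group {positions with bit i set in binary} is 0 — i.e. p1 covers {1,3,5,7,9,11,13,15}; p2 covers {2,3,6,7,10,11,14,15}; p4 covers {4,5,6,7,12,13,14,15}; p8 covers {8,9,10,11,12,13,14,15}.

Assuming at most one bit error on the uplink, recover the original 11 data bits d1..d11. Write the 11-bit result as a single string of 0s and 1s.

00011011010

s1 (pos 1,3,5,7,9,11,13,15): 1⊕0⊕0⊕1⊕1⊕1⊕0⊕0 = 0
s2 (pos 2,3,6,7,10,11,14,15): 1⊕0⊕1⊕1⊕0⊕1⊕1⊕0 = 1
s4 (pos 4,5,6,7,12,13,14,15): 1⊕0⊕1⊕1⊕1⊕0⊕1⊕0 = 1
s8 (pos 8,9,10,11,12,13,14,15): 0⊕1⊕0⊕1⊕1⊕0⊕1⊕0 = 0
Syndrome s8…s1 = 0110 → error at position 6.
Flip position 6: 110101101011010 → 110100101011010
Read data bits from positions 3,5,6,7,9,10,11,12,13,14,15: 00011011010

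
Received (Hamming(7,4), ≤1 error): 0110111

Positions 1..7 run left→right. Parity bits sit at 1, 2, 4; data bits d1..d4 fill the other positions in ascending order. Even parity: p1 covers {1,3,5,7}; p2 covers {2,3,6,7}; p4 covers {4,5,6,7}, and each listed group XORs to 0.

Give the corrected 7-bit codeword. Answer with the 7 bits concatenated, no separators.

0110011

s1 (pos 1,3,5,7): 0⊕1⊕1⊕1 = 1
s2 (pos 2,3,6,7): 1⊕1⊕1⊕1 = 0
s4 (pos 4,5,6,7): 0⊕1⊕1⊕1 = 1
Syndrome s4…s1 = 101 → error at position 5.
Flip position 5: 0110111 → 0110011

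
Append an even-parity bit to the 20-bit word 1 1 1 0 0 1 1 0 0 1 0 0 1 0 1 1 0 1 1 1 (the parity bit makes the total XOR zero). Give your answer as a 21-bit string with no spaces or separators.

XOR of the 20 data bits: 1⊕1⊕1⊕0⊕0⊕1⊕1⊕0⊕0⊕1⊕0⊕0⊕1⊕0⊕1⊕1⊕0⊕1⊕1⊕1 = 0
Parity bit = 0 (so all 21 bits XOR to 0).

111001100100101101110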